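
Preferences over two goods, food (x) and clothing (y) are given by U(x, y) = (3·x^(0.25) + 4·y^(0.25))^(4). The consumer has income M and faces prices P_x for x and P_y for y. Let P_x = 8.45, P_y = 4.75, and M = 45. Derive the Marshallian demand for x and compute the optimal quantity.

x* = 1.9169

With the ratio pinned down, the budget gives x* = M/(P_x + P_y·(y/x)) and y* = (y/x)·x*.
Numerically y/x = 3.163266, so x* = 45/(8.45 + 4.75·3.163266) = 1.9169.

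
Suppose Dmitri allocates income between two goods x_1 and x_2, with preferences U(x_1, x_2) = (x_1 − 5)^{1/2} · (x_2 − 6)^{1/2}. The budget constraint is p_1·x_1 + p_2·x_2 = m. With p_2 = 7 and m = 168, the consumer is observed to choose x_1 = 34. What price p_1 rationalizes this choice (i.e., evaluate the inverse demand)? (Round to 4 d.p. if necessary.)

MRS = (x_2−6)/(x_1−5). Tangency with p_1/p_2 gives x_2−6 = (p_1/p_2)·(x_1−5).
After buying the subsistence bundle (5, 6), a share 0.5 of the remaining income goes to x_1: x_1* = 5 + 0.5·(m − 5p_1 − 6p_2)/p_1.
Set x_1* = 34 in the demand function and solve for p_1: p_1 = 2.

p_1 = 2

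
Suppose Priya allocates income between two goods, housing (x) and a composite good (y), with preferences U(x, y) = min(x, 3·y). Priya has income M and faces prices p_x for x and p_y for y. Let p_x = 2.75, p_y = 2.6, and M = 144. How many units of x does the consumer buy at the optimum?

Leontief preferences: the optimum is at the kink where x/3 = y/1, i.e. y = (1/3)·x.
Budget: p_x·x + p_y·(1/3)·x = M, so (3·p_x + p_y)·x = 3·M.
Demand: x*(p_x,p_y,M) = 3·M/(3·p_x + p_y), y* = M/(3·p_x + p_y).
Here 3·2.75 + 2.6 = 10.85, giving x* = 39.8157.

x* = 39.8157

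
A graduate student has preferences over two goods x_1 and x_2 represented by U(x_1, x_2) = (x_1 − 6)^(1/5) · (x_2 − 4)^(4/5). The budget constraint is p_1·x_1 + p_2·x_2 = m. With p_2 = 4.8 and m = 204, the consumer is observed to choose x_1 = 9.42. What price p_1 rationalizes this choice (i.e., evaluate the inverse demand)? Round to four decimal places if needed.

p_1 = 8

Let x_1' = x_1−6, x_2' = x_2−4. MRS = (1/4)·x_2'/x_1' = p_1/p_2.
Substituting into the budget: x_1* = 6 + 0.2·(m − 6·p_1 − 4·p_2)/p_1, and x_2* = 4 + 0.8·(…)/p_2.
Set x_1* = 9.42 in the demand function and solve for p_1: p_1 = 8.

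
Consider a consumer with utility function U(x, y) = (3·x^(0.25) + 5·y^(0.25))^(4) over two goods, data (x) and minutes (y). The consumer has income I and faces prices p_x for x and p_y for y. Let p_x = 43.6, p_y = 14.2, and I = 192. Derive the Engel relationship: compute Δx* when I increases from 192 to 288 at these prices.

Δx* = 0.5686

MRS = MU_x/MU_y = (3/5)·(y/x)^(0.75). Set equal to p_x/p_y.
Hence y/x = ((5/3)·p_x/p_y)^(1/(0.75)), i.e. raised to the 4/3 power.
With the ratio pinned down, the budget gives x* = I/(p_x + p_y·(y/x)) and y* = (y/x)·x*.
Numerically y/x = 8.818523, so x* = 192/(43.6 + 14.2·8.818523) = 1.1373.
At I' = 288: x* = 1.7059. Change: 1.7059 − 1.1373 = 0.5686.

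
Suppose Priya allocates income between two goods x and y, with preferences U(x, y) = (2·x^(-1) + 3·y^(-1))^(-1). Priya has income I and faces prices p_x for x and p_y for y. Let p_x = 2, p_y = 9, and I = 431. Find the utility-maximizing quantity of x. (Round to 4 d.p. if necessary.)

x* = 59.8931

Numerically y/x = 0.57735, so x* = 431/(2 + 9·0.57735) = 59.8931.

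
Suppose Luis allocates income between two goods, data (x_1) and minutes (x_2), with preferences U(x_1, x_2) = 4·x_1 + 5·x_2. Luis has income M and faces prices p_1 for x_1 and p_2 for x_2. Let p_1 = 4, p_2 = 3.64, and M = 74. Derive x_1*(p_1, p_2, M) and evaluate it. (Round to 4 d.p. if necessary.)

x_2 gives more utility per dollar, so spend all income on x_2: x_2* = M/p_2, x_1* = 0.
Numerically: x_1* = 0, x_2* = 20.3297.

x_1* = 0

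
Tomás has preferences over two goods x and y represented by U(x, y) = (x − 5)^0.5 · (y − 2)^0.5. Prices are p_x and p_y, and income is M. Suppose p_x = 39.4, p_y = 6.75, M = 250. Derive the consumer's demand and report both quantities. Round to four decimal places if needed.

x* = 5.5013, y* = 4.9259

This is Cobb-Douglas in (x−5, y−2): tangency gives 0.5·p_y·(y−2) = 0.5·p_x·(x−5).
Substituting into the budget: x* = 5 + 0.5·(M − 5·p_x − 2·p_y)/p_x, and y* = 2 + 0.5·(…)/p_y.
Discretionary income = 250 − 5·39.4 − 2·6.75 = 39.5; x* = 5 + 0.5·39.5/39.4 = 5.5013; y* = 2 + 0.5·39.5/6.75 = 4.9259.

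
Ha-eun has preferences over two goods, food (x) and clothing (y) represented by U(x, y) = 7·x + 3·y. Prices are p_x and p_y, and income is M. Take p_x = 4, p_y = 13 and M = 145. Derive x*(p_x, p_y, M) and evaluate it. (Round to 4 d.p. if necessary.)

x gives more utility per dollar, so spend all income on x: x* = M/p_x, y* = 0.
Numerically: x* = 36.25, y* = 0.

x* = 36.25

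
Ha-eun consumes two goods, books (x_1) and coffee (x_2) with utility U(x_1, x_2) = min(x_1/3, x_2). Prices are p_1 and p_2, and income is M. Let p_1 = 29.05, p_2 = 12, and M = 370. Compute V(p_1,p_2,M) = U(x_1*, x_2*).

Demand: x_1*(p_1,p_2,M) = 3·M/(3·p_1 + p_2), x_2* = M/(3·p_1 + p_2).
Here 3·29.05 + 12 = 99.15, giving x_1* = 11.1952 and x_2* = 3.7317.
Utility at the optimum: U(11.1952, 3.7317) = 3.7317.

V = 3.7317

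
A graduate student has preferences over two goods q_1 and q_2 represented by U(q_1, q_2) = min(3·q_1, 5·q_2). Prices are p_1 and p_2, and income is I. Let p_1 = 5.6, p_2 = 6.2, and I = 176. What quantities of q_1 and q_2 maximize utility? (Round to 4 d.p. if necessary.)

q_1* = 18.8841, q_2* = 11.3305

With perfect complements, no substitution: consume in ratio q_1:q_2 = 5:3.
Budget: p_1·q_1 + p_2·(3/5)·q_1 = I, so (5·p_1 + 3·p_2)·q_1 = 5·I.
Demand: q_1*(p_1,p_2,I) = 5·I/(5·p_1 + 3·p_2), q_2* = 3·I/(5·p_1 + 3·p_2).
Here 5·5.6 + 3·6.2 = 46.6, giving q_1* = 18.8841 and q_2* = 11.3305.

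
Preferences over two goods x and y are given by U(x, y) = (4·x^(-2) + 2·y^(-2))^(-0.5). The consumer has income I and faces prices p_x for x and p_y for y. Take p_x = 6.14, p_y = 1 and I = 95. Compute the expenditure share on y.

share on y = 0.1914

MU_x ∝ 4·x^(-3), MU_y ∝ 2·y^(-3), so MRS = 2·(y/x)^(3) = p_x/p_y.
Hence y/x = ((1/2)·p_x/p_y)^(1/(3)), i.e. raised to the 1/3 power.
Substitute y = (y/x)·x into the budget: x* = I/(p_x + p_y·(y/x)).
Numerically y/x = 1.453381, so x* = 95/(6.14 + 1·1.453381) = 12.5109 and y* = 1.453381·12.5109 = 18.1831.
Expenditure on y: 1·18.1831 = 18.1831; share = 0.1914.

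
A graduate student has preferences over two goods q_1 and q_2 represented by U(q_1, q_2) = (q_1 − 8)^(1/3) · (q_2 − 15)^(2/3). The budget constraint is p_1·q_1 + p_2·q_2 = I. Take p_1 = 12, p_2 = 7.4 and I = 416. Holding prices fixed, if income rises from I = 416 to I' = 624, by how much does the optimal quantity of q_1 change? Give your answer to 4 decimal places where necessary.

This is Cobb-Douglas in (q_1−8, q_2−15): tangency gives 1/3·p_2·(q_2−15) = 2/3·p_1·(q_1−8).
Substituting into the budget: q_1* = 8 + 1/3·(I − 8·p_1 − 15·p_2)/p_1, and q_2* = 15 + 2/3·(…)/p_2.
Discretionary income = 416 − 8·12 − 15·7.4 = 209; q_1* = 8 + 1/3·209/12 = 13.8056.
At I' = 624: q_1* = 19.5833. Change: 19.5833 − 13.8056 = 5.7778.

Δq_1* = 5.7778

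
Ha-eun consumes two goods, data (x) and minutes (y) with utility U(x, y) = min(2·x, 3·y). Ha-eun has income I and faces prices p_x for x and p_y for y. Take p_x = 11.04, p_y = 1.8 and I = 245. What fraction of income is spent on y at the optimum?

Demand: x*(p_x,p_y,I) = 3·I/(3·p_x + 2·p_y), y* = 2·I/(3·p_x + 2·p_y).
Here 3·11.04 + 2·1.8 = 36.72, giving x* = 20.0163 and y* = 13.3442.
Expenditure on y: 1.8·13.3442 = 24.0196; share = 0.098.

share on y = 0.098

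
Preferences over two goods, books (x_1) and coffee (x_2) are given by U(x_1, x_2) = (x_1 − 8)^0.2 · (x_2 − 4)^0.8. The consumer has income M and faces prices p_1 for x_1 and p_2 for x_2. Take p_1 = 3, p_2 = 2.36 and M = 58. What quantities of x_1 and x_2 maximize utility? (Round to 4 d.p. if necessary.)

x_1* = 9.6373, x_2* = 12.3254

Let x_1' = x_1−8, x_2' = x_2−4. MRS = (1/4)·x_2'/x_1' = p_1/p_2.
After buying the subsistence bundle (8, 4), a share 0.2 of the remaining income goes to x_1: x_1* = 8 + 0.2·(M − 8p_1 − 4p_2)/p_1.
Discretionary income = 58 − 8·3 − 4·2.36 = 24.56; x_1* = 8 + 0.2·24.56/3 = 9.6373; x_2* = 4 + 0.8·24.56/2.36 = 12.3254.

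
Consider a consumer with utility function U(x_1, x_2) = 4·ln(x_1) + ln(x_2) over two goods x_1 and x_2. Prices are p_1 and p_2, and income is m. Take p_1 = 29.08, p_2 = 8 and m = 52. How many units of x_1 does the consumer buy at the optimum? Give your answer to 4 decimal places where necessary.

MU_x_1/MU_x_2 = (4·x_2)/(x_1); tangency sets this equal to p_1/p_2.
Rearranging, p_2·x_2 = (1/4)·p_1·x_1. Substituting into the budget gives p_1·x_1·(1 + (1/4)) = m.
Demand: x_1*(p_1,p_2,m) = 0.8·m/p_1 and x_2* = 0.2·m/p_2.
At p_1=29.08, p_2=8, m=52: x_1* = 0.8·52/29.08 = 1.4305.

x_1* = 1.4305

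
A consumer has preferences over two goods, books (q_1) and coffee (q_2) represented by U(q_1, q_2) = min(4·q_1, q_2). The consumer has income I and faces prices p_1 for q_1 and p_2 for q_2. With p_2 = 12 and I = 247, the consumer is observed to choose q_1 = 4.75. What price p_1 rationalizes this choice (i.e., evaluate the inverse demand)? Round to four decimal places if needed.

p_1 = 4

With perfect complements, no substitution: consume in ratio q_1:q_2 = 1:4.
Budget: p_1·q_1 + p_2·4·q_1 = I, so (p_1 + 4·p_2)·q_1 = I.
Demand: q_1*(p_1,p_2,I) = I/(p_1 + 4·p_2), q_2* = 4·I/(p_1 + 4·p_2).
Set q_1* = 4.75 in the demand function and solve for p_1: p_1 = 4.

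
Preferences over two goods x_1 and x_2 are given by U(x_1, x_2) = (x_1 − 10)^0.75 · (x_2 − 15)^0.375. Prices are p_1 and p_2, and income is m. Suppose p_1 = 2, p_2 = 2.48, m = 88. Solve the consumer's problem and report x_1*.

After buying the subsistence bundle (10, 15), a share 2/3 of the remaining income goes to x_1: x_1* = 10 + 2/3·(m − 10p_1 − 15p_2)/p_1.
Discretionary income = 88 − 10·2 − 15·2.48 = 30.8; x_1* = 10 + 2/3·30.8/2 = 20.2667.

x_1* = 20.2667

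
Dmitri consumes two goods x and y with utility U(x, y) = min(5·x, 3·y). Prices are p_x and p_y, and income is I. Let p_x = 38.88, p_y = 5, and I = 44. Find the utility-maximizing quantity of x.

Leontief preferences: the optimum is at the kink where x/3 = y/5, i.e. y = (5/3)·x.
Budget: p_x·x + p_y·(5/3)·x = I, so (3·p_x + 5·p_y)·x = 3·I.
Demand: x*(p_x,p_y,I) = 3·I/(3·p_x + 5·p_y), y* = 5·I/(3·p_x + 5·p_y).
Here 3·38.88 + 5·5 = 141.64, giving x* = 0.9319.

x* = 0.9319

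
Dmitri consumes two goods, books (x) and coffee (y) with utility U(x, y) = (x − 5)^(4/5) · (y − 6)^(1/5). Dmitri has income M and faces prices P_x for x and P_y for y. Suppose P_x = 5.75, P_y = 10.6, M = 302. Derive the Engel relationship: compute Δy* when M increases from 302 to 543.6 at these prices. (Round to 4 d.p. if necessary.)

MRS = 4·(y−6)/(x−5). Tangency with P_x/P_y gives y−6 = (1/4)·(P_x/P_y)·(x−5).
Substituting into the budget: x* = 5 + 0.8·(M − 5·P_x − 6·P_y)/P_x, and y* = 6 + 0.2·(…)/P_y.
Discretionary income = 302 − 5·5.75 − 6·10.6 = 209.65; y* = 6 + 0.2·209.65/10.6 = 9.9557.
At M' = 543.6: y* = 14.5142. Change: 14.5142 − 9.9557 = 4.5585.

Δy* = 4.5585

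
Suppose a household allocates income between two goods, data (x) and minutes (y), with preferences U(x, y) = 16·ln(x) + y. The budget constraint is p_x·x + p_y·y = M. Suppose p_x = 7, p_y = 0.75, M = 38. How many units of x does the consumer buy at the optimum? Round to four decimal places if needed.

x* = 1.7143

MU_x = 16/x, MU_y = 1. Tangency: 16/x = p_x/p_y.
So x*(p_x,p_y) = 16·p_y/p_x, independent of income; and y* = (M − 16·p_y)/p_y.
At the given prices: x* = 16·0.75/7 = 1.7143.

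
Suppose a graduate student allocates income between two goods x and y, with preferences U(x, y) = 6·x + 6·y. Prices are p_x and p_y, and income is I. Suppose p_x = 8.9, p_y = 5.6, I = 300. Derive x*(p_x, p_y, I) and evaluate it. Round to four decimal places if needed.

Numerically: x* = 0, y* = 53.5714.

x* = 0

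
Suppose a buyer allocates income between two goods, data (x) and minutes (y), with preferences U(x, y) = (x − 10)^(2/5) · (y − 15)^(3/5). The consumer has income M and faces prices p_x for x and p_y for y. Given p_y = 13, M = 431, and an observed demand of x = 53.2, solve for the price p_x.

MRS = (2/3)·(y−15)/(x−10). Tangency with p_x/p_y gives y−15 = (3/2)·(p_x/p_y)·(x−10).
Substituting into the budget: x* = 10 + 0.4·(M − 10·p_x − 15·p_y)/p_x, and y* = 15 + 0.6·(…)/p_y.
Set x* = 53.2 in the demand function and solve for p_x: p_x = 2.

p_x = 2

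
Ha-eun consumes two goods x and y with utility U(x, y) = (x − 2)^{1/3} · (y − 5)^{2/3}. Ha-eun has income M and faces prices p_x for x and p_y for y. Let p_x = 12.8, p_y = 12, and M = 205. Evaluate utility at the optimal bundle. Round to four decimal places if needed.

V = 5.1528

MRS = (1/2)·(y−5)/(x−2). Tangency with p_x/p_y gives y−5 = 2·(p_x/p_y)·(x−2).
After buying the subsistence bundle (2, 5), a share 1/3 of the remaining income goes to x: x* = 2 + 1/3·(M − 2p_x − 5p_y)/p_x.
Discretionary income = 205 − 2·12.8 − 5·12 = 119.4; x* = 2 + 1/3·119.4/12.8 = 5.1094; y* = 5 + 2/3·119.4/12 = 11.6333.
Utility at the optimum: U(5.1094, 11.6333) = 5.1528.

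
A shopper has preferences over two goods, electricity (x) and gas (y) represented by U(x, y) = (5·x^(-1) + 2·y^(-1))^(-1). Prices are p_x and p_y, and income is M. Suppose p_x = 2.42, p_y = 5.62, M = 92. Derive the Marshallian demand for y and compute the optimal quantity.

Substitute y = (y/x)·x into the budget: x* = M/(p_x + p_y·(y/x)).
Numerically y/x = 0.41502, so x* = 92/(2.42 + 5.62·0.41502) = 19.3586 and y* = 0.41502·19.3586 = 8.0342.

y* = 8.0342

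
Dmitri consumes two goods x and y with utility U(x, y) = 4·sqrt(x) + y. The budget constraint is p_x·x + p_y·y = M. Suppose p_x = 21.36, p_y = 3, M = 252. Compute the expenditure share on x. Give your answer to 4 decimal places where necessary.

share on x = 0.0067

MU_x = 2/√x, MU_y = 1. Tangency: 2/√x = p_x/p_y.
Solve: √x = 2·p_y/p_x, so x*(p_x,p_y) = (2·p_y/p_x)², and y* = (M − p_x·x*)/p_y.
Plugging in: x* = (2·3/21.36)² = 0.0789, y* = 83.4382.
Expenditure on x: 21.36·0.0789 = 1.6854; share = 0.0067.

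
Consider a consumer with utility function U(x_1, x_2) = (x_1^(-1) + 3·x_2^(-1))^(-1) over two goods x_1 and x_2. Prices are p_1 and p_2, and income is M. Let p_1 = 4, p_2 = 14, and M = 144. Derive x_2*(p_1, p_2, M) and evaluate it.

From the CES first-order condition, (1/3)·(x_2/x_1)^(2) = p_1/p_2.
Solve for the ratio: x_2/x_1 = [3·p_1/p_2]^(0.5).
Substitute x_2 = (x_2/x_1)·x_1 into the budget: x_1* = M/(p_1 + p_2·(x_2/x_1)).
Numerically x_2/x_1 = 0.92582, so x_1* = 144/(4 + 14·0.92582) = 8.4898 and x_2* = 0.92582·8.4898 = 7.8601.

x_2* = 7.8601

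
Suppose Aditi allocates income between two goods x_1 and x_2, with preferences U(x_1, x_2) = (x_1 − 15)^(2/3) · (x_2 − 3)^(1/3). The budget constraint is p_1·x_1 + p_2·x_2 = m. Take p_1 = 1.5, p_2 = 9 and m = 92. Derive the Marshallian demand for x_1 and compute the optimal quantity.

Let x_1' = x_1−15, x_2' = x_2−3. MRS = 2·x_2'/x_1' = p_1/p_2.
Substituting into the budget: x_1* = 15 + 2/3·(m − 15·p_1 − 3·p_2)/p_1, and x_2* = 3 + 1/3·(…)/p_2.
Discretionary income = 92 − 15·1.5 − 3·9 = 42.5; x_1* = 15 + 2/3·42.5/1.5 = 33.8889.

x_1* = 33.8889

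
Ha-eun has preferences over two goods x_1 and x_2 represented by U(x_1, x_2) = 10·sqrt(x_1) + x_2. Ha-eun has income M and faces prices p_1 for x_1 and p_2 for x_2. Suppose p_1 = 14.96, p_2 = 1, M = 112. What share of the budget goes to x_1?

share on x_1 = 0.0149

Solve: √x_1 = 5·p_2/p_1, so x_1*(p_1,p_2) = (5·p_2/p_1)², and x_2* = (M − p_1·x_1*)/p_2.
Plugging in: x_1* = (5·1/14.96)² = 0.1117, x_2* = 110.3289.
Expenditure on x_1: 14.96·0.1117 = 1.6711; share = 0.0149.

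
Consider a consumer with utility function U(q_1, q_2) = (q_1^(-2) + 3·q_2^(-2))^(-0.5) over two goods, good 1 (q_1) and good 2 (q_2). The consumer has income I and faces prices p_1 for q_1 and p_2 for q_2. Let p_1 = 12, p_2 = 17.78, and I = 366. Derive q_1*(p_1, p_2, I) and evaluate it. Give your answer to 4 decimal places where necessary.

q_1* = 10.6107

From the CES first-order condition, (1/3)·(q_2/q_1)^(3) = p_1/p_2.
Hence q_2/q_1 = (3·p_1/p_2)^(1/(3)), i.e. raised to the 1/3 power.
With the ratio pinned down, the budget gives q_1* = I/(p_1 + p_2·(q_2/q_1)) and q_2* = (q_2/q_1)·q_1*.
Numerically q_2/q_1 = 1.265096, so q_1* = 366/(12 + 17.78·1.265096) = 10.6107.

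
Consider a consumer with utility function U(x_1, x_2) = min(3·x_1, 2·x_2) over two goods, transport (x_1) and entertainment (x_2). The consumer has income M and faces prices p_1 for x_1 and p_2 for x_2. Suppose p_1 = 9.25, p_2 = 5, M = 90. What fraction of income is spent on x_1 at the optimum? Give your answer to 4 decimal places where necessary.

share on x_1 = 0.5522

With perfect complements, no substitution: consume in ratio x_1:x_2 = 2:3.
Budget: p_1·x_1 + p_2·(3/2)·x_1 = M, so (2·p_1 + 3·p_2)·x_1 = 2·M.
Demand: x_1*(p_1,p_2,M) = 2·M/(2·p_1 + 3·p_2), x_2* = 3·M/(2·p_1 + 3·p_2).
Here 2·9.25 + 3·5 = 33.5, giving x_1* = 5.3731 and x_2* = 8.0597.
Expenditure on x_1: 9.25·5.3731 = 49.7015; share = 0.5522.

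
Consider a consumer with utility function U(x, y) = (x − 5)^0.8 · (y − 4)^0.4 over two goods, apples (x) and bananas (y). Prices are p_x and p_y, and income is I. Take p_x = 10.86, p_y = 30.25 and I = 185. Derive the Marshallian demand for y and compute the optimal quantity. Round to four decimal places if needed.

y* = 4.1069

Let x' = x−5, y' = y−4. MRS = 2·y'/x' = p_x/p_y.
After buying the subsistence bundle (5, 4), a share 2/3 of the remaining income goes to x: x* = 5 + 2/3·(I − 5p_x − 4p_y)/p_x.
Discretionary income = 185 − 5·10.86 − 4·30.25 = 9.7; y* = 4 + 1/3·9.7/30.25 = 4.1069.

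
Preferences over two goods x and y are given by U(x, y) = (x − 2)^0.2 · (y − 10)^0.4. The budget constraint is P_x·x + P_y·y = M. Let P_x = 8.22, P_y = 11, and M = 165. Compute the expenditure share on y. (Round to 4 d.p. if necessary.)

share on y = 0.8225

MRS = (1/2)·(y−10)/(x−2). Tangency with P_x/P_y gives y−10 = 2·(P_x/P_y)·(x−2).
Substituting into the budget: x* = 2 + 1/3·(M − 2·P_x − 10·P_y)/P_x, and y* = 10 + 2/3·(…)/P_y.
Discretionary income = 165 − 2·8.22 − 10·11 = 38.56; x* = 2 + 1/3·38.56/8.22 = 3.5637; y* = 10 + 2/3·38.56/11 = 12.337.
Expenditure on y: 11·12.337 = 135.7067; share = 0.8225.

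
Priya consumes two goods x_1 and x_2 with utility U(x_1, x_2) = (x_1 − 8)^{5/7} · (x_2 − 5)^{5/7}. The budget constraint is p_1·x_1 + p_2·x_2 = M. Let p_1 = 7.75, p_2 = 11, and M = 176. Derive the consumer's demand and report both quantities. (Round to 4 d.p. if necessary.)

Discretionary income = 176 − 8·7.75 − 5·11 = 59; x_1* = 8 + 0.5·59/7.75 = 11.8065; x_2* = 5 + 0.5·59/11 = 7.6818.

x_1* = 11.8065, x_2* = 7.6818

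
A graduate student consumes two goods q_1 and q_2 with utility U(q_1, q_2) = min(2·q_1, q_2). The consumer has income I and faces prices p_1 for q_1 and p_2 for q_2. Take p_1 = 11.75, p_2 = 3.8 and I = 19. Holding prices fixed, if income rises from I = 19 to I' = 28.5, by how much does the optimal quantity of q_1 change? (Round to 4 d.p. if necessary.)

Δq_1* = 0.491

With perfect complements, no substitution: consume in ratio q_1:q_2 = 1:2.
Budget: p_1·q_1 + p_2·2·q_1 = I, so (p_1 + 2·p_2)·q_1 = I.
Demand: q_1*(p_1,p_2,I) = I/(p_1 + 2·p_2), q_2* = 2·I/(p_1 + 2·p_2).
Here 11.75 + 2·3.8 = 19.35, giving q_1* = 0.9819.
At I' = 28.5: q_1* = 1.4729. Change: 1.4729 − 0.9819 = 0.491.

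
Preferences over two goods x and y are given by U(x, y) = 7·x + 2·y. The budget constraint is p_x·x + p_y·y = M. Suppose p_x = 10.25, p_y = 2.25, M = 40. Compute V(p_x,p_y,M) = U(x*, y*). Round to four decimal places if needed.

Linear utility — the consumer picks whichever good has higher MU/price: 7/10.25 = 0.6829 vs 2/2.25 = 0.8889.
y gives more utility per dollar, so spend all income on y: y* = M/p_y, x* = 0.
Numerically: x* = 0, y* = 17.7778.
Utility at the optimum: U(0, 17.7778) = 35.5556.

V = 35.5556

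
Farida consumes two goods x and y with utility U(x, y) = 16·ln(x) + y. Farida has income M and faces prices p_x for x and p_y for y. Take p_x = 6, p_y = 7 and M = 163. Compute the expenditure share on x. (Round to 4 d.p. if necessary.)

MU_x = 16/x, MU_y = 1. Tangency: 16/x = p_x/p_y.
So x*(p_x,p_y) = 16·p_y/p_x, independent of income; and y* = (M − 16·p_y)/p_y.
At the given prices: x* = 16·7/6 = 18.6667, and y* = 7.2857.
Expenditure on x: 6·18.6667 = 112; share = 0.6871.

share on x = 0.6871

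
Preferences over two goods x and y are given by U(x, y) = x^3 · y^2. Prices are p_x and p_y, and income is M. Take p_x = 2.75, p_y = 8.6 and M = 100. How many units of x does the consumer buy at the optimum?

The MRS is (3/2)·y/x. Set MRS = p_x/p_y.
Rearranging, p_y·y = (2/3)·p_x·x. Substituting into the budget gives p_x·x·(1 + (2/3)) = M.
Demand: x*(p_x,p_y,M) = 0.6·M/p_x and y* = 0.4·M/p_y.
At p_x=2.75, p_y=8.6, M=100: x* = 0.6·100/2.75 = 21.8182.

x* = 21.8182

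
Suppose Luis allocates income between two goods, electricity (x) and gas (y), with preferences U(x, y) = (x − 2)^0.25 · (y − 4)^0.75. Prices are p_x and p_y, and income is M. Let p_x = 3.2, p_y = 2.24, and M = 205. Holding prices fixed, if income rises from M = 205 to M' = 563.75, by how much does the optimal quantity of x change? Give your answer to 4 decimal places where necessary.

Δx* = 28.0273

MRS = (1/3)·(y−4)/(x−2). Tangency with p_x/p_y gives y−4 = 3·(p_x/p_y)·(x−2).
Substituting into the budget: x* = 2 + 0.25·(M − 2·p_x − 4·p_y)/p_x, and y* = 4 + 0.75·(…)/p_y.
Discretionary income = 205 − 2·3.2 − 4·2.24 = 189.64; x* = 2 + 0.25·189.64/3.2 = 16.8156.
At M' = 563.75: x* = 44.843. Change: 44.843 − 16.8156 = 28.0273.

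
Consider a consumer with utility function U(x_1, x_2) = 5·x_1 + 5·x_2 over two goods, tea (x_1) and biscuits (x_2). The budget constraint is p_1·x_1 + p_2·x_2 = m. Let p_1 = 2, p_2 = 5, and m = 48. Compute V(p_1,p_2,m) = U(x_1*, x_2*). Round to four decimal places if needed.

V = 120

Perfect substitutes: compare marginal utility per dollar. 5/p_1 vs 5/p_2 → 2.5 vs 1.
x_1 gives more utility per dollar, so spend all income on x_1: x_1* = m/p_1, x_2* = 0.
Numerically: x_1* = 24, x_2* = 0.
Utility at the optimum: U(24, 0) = 120.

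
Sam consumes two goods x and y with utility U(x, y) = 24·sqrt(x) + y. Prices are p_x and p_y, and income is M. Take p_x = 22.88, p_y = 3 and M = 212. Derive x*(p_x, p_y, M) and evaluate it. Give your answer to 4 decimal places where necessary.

x* = 2.4757

Set MRS = p_x/p_y: 12·x^(−1/2) = p_x/p_y.
Thus x* = (12·p_y/p_x)² — independent of M — with the rest of income spent on y.
Plugging in: x* = (12·3/22.88)² = 2.4757.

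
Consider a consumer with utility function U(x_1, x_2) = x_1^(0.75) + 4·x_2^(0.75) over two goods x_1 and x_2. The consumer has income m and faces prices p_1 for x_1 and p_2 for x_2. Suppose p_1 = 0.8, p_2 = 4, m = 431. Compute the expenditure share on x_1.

share on x_1 = 0.3281

With the ratio pinned down, the budget gives x_1* = m/(p_1 + p_2·(x_2/x_1)) and x_2* = (x_2/x_1)·x_1*.
Numerically x_2/x_1 = 0.4096, so x_1* = 431/(0.8 + 4·0.4096) = 176.7552 and x_2* = 0.4096·176.7552 = 72.399.
Expenditure on x_1: 0.8·176.7552 = 141.4042; share = 0.3281.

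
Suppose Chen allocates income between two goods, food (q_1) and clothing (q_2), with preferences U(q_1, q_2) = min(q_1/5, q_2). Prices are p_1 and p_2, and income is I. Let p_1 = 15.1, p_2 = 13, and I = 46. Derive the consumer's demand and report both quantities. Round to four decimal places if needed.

q_1* = 2.5989, q_2* = 0.5198

Demand: q_1*(p_1,p_2,I) = 5·I/(5·p_1 + p_2), q_2* = I/(5·p_1 + p_2).
Here 5·15.1 + 13 = 88.5, giving q_1* = 2.5989 and q_2* = 0.5198.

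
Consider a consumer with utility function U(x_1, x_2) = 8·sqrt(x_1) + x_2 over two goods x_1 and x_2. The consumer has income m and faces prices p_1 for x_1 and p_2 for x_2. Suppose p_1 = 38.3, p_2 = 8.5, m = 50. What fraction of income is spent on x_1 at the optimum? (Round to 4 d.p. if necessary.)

Utility is quasi-linear in x_2; the FOC for x_1 is 4/√x_1 = p_1/p_2.
Solve: √x_1 = 4·p_2/p_1, so x_1*(p_1,p_2) = (4·p_2/p_1)², and x_2* = (m − p_1·x_1*)/p_2.
Plugging in: x_1* = (4·8.5/38.3)² = 0.7881, x_2* = 2.3314.
Expenditure on x_1: 38.3·0.7881 = 30.1828; share = 0.6037.

share on x_1 = 0.6037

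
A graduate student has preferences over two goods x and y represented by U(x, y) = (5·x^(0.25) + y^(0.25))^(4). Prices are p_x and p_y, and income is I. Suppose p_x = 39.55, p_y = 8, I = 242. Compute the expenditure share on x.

share on x = 0.8339

From the CES first-order condition, 5·(y/x)^(0.75) = p_x/p_y.
Solve for the ratio: y/x = [(1/5)·p_x/p_y]^(4/3).
With the ratio pinned down, the budget gives x* = I/(p_x + p_y·(y/x)) and y* = (y/x)·x*.
Numerically y/x = 0.985028, so x* = 242/(39.55 + 8·0.985028) = 5.1022 and y* = 0.985028·5.1022 = 5.0258.
Expenditure on x: 39.55·5.1022 = 201.7933; share = 0.8339.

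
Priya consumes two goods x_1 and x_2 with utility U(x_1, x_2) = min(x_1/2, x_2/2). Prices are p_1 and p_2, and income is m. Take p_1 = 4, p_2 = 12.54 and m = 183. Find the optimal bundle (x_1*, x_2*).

x_1* = 11.0641, x_2* = 11.0641

Here 2·4 + 2·12.54 = 33.08, giving x_1* = 11.0641 and x_2* = 11.0641.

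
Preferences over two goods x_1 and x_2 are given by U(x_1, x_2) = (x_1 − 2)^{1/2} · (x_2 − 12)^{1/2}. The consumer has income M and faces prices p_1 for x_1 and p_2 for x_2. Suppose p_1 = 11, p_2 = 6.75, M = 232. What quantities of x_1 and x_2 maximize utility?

x_1* = 7.8636, x_2* = 21.5556

Let x_1' = x_1−2, x_2' = x_2−12. MRS = x_2'/x_1' = p_1/p_2.
After buying the subsistence bundle (2, 12), a share 0.5 of the remaining income goes to x_1: x_1* = 2 + 0.5·(M − 2p_1 − 12p_2)/p_1.
Discretionary income = 232 − 2·11 − 12·6.75 = 129; x_1* = 2 + 0.5·129/11 = 7.8636; x_2* = 12 + 0.5·129/6.75 = 21.5556.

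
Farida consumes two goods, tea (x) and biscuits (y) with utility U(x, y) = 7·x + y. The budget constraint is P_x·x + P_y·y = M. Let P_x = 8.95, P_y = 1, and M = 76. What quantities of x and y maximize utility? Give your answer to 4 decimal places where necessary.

x* = 0, y* = 76

Perfect substitutes: compare marginal utility per dollar. 7/P_x vs 1/P_y → 0.7821 vs 1.
y gives more utility per dollar, so spend all income on y: y* = M/P_y, x* = 0.
Numerically: x* = 0, y* = 76.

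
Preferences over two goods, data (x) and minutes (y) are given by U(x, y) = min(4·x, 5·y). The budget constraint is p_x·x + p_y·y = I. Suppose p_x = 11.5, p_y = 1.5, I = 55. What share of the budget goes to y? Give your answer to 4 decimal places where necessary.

Leontief preferences: the optimum is at the kink where x/5 = y/4, i.e. y = (4/5)·x.
Budget: p_x·x + p_y·(4/5)·x = I, so (5·p_x + 4·p_y)·x = 5·I.
Demand: x*(p_x,p_y,I) = 5·I/(5·p_x + 4·p_y), y* = 4·I/(5·p_x + 4·p_y).
Here 5·11.5 + 4·1.5 = 63.5, giving x* = 4.3307 and y* = 3.4646.
Expenditure on y: 1.5·3.4646 = 5.1969; share = 0.0945.

share on y = 0.0945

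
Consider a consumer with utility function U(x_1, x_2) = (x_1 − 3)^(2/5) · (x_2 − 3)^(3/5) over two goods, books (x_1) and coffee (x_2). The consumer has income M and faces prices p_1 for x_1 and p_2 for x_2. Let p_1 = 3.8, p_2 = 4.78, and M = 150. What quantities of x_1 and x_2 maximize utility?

x_1* = 16.08, x_2* = 18.5975

Let x_1' = x_1−3, x_2' = x_2−3. MRS = (2/3)·x_2'/x_1' = p_1/p_2.
Substituting into the budget: x_1* = 3 + 0.4·(M − 3·p_1 − 3·p_2)/p_1, and x_2* = 3 + 0.6·(…)/p_2.
Discretionary income = 150 − 3·3.8 − 3·4.78 = 124.26; x_1* = 3 + 0.4·124.26/3.8 = 16.08; x_2* = 3 + 0.6·124.26/4.78 = 18.5975.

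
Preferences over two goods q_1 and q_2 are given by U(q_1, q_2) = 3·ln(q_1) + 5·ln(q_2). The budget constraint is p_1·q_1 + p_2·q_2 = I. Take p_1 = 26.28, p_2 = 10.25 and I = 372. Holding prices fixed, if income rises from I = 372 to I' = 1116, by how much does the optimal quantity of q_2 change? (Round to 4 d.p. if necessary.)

The MRS is (3/5)·q_2/q_1. Set MRS = p_1/p_2.
Rearranging, p_2·q_2 = (5/3)·p_1·q_1. Substituting into the budget gives p_1·q_1·(1 + (5/3)) = I.
Demand: q_1*(p_1,p_2,I) = 0.375·I/p_1 and q_2* = 0.625·I/p_2.
At p_1=26.28, p_2=10.25, I=372: q_2* = 0.625·372/10.25 = 22.6829.
At I' = 1116: q_2* = 68.0488. Change: 68.0488 − 22.6829 = 45.3659.

Δq_2* = 45.3659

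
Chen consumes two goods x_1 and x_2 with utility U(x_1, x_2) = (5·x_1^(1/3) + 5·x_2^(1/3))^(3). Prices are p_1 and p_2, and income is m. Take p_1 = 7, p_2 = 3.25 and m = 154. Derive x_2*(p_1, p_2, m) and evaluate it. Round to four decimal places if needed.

x_2* = 28.1819

With the ratio pinned down, the budget gives x_1* = m/(p_1 + p_2·(x_2/x_1)) and x_2* = (x_2/x_1)·x_1*.
Numerically x_2/x_1 = 3.160982, so x_1* = 154/(7 + 3.25·3.160982) = 8.9155 and x_2* = 3.160982·8.9155 = 28.1819.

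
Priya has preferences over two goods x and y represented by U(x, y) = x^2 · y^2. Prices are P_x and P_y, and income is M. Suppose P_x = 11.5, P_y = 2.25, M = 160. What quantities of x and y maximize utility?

x* = 6.9565, y* = 35.5556

The MRS is y/x. Set MRS = P_x/P_y.
So 2·P_y·y = 2·P_x·x; combined with the budget, a share 0.5 of income goes to x.
Demand: x*(P_x,P_y,M) = 0.5·M/P_x and y* = 0.5·M/P_y.
At P_x=11.5, P_y=2.25, M=160: x* = 0.5·160/11.5 = 6.9565, y* = 35.5556.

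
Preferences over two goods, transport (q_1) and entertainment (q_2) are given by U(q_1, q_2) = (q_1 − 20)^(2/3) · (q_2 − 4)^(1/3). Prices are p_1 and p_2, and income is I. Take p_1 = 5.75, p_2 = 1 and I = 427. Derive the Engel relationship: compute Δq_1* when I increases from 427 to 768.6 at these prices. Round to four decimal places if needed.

Δq_1* = 39.6058

This is Cobb-Douglas in (q_1−20, q_2−4): tangency gives 2/3·p_2·(q_2−4) = 1/3·p_1·(q_1−20).
After buying the subsistence bundle (20, 4), a share 2/3 of the remaining income goes to q_1: q_1* = 20 + 2/3·(I − 20p_1 − 4p_2)/p_1.
Discretionary income = 427 − 20·5.75 − 4·1 = 308; q_1* = 20 + 2/3·308/5.75 = 55.7101.
At I' = 768.6: q_1* = 95.3159. Change: 95.3159 − 55.7101 = 39.6058.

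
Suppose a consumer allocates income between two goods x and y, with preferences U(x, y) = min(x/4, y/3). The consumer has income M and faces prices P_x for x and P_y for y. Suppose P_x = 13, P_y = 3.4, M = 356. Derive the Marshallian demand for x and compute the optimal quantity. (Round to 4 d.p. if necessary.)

x* = 22.8939

With perfect complements, no substitution: consume in ratio x:y = 4:3.
Budget: P_x·x + P_y·(3/4)·x = M, so (4·P_x + 3·P_y)·x = 4·M.
Demand: x*(P_x,P_y,M) = 4·M/(4·P_x + 3·P_y), y* = 3·M/(4·P_x + 3·P_y).
Here 4·13 + 3·3.4 = 62.2, giving x* = 22.8939.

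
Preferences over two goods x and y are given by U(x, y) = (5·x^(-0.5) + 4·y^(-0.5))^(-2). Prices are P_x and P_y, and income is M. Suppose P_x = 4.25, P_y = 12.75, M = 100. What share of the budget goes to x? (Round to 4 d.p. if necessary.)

share on x = 0.4459

With the ratio pinned down, the budget gives x* = M/(P_x + P_y·(y/x)) and y* = (y/x)·x*.
Numerically y/x = 0.414298, so x* = 100/(4.25 + 12.75·0.414298) = 10.4907 and y* = 0.414298·10.4907 = 4.3463.
Expenditure on x: 4.25·10.4907 = 44.5853; share = 0.4459.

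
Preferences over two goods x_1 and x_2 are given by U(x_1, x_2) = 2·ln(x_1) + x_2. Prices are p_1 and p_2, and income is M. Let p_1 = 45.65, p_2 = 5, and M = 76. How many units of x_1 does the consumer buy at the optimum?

MU_x_1 = 2/x_1, MU_x_2 = 1. Tangency: 2/x_1 = p_1/p_2.
So x_1*(p_1,p_2) = 2·p_2/p_1, independent of income; and x_2* = (M − 2·p_2)/p_2.
At the given prices: x_1* = 2·5/45.65 = 0.2191.

x_1* = 0.2191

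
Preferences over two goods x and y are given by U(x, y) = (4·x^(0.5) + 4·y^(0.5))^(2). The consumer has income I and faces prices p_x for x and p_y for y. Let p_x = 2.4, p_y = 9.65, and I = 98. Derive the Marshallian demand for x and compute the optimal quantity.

MRS = MU_x/MU_y = (y/x)^(0.5). Set equal to p_x/p_y.
Hence y/x = (p_x/p_y)^(1/(0.5)), i.e. raised to the 2 power.
With the ratio pinned down, the budget gives x* = I/(p_x + p_y·(y/x)) and y* = (y/x)·x*.
Numerically y/x = 0.061854, so x* = 98/(2.4 + 9.65·0.061854) = 32.7006.

x* = 32.7006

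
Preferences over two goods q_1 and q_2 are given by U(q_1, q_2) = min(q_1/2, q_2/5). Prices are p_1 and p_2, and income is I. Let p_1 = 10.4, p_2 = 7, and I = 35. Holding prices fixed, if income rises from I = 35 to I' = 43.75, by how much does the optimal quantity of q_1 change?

Δq_1* = 0.3136

Leontief preferences: the optimum is at the kink where q_1/2 = q_2/5, i.e. q_2 = (5/2)·q_1.
Budget: p_1·q_1 + p_2·(5/2)·q_1 = I, so (2·p_1 + 5·p_2)·q_1 = 2·I.
Demand: q_1*(p_1,p_2,I) = 2·I/(2·p_1 + 5·p_2), q_2* = 5·I/(2·p_1 + 5·p_2).
Here 2·10.4 + 5·7 = 55.8, giving q_1* = 1.2545.
At I' = 43.75: q_1* = 1.5681. Change: 1.5681 − 1.2545 = 0.3136.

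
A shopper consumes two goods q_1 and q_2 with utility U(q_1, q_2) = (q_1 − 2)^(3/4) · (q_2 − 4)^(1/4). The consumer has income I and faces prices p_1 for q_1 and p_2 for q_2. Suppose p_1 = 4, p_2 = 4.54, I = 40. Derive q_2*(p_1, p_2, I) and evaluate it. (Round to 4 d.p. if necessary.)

q_2* = 4.7621

Substituting into the budget: q_1* = 2 + 0.75·(I − 2·p_1 − 4·p_2)/p_1, and q_2* = 4 + 0.25·(…)/p_2.
Discretionary income = 40 − 2·4 − 4·4.54 = 13.84; q_2* = 4 + 0.25·13.84/4.54 = 4.7621.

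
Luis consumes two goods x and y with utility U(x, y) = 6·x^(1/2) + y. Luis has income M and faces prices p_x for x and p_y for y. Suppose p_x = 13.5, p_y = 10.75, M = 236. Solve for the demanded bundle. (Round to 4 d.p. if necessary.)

MU_x = 3/√x, MU_y = 1. Tangency: 3/√x = p_x/p_y.
Solve: √x = 3·p_y/p_x, so x*(p_x,p_y) = (3·p_y/p_x)², and y* = (M − p_x·x*)/p_y.
Plugging in: x* = (3·10.75/13.5)² = 5.7068, y* = 14.7868.

x* = 5.7068, y* = 14.7868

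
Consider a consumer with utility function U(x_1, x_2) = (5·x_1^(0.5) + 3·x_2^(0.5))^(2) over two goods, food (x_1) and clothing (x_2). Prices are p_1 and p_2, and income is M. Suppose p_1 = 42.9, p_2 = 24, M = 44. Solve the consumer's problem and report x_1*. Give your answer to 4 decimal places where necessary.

x_1* = 0.6241

Numerically x_2/x_1 = 1.150256, so x_1* = 44/(42.9 + 24·1.150256) = 0.6241.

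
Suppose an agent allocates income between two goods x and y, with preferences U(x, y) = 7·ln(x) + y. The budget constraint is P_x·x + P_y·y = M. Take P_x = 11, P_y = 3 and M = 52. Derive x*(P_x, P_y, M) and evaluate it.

x* = 1.9091

Set MRS = P_x/P_y: (7/x)/1 = P_x/P_y.
So x*(P_x,P_y) = 7·P_y/P_x, independent of income; and y* = (M − 7·P_y)/P_y.
At the given prices: x* = 7·3/11 = 1.9091.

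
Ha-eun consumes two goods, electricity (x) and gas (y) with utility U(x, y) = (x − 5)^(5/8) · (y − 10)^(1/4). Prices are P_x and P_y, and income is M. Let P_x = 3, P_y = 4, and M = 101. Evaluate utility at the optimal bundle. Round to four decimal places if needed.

V = 6.0097

MRS = (5/2)·(y−10)/(x−5). Tangency with P_x/P_y gives y−10 = (2/5)·(P_x/P_y)·(x−5).
After buying the subsistence bundle (5, 10), a share 5/7 of the remaining income goes to x: x* = 5 + 5/7·(M − 5P_x − 10P_y)/P_x.
Discretionary income = 101 − 5·3 − 10·4 = 46; x* = 5 + 5/7·46/3 = 15.9524; y* = 10 + 2/7·46/4 = 13.2857.
Utility at the optimum: U(15.9524, 13.2857) = 6.0097.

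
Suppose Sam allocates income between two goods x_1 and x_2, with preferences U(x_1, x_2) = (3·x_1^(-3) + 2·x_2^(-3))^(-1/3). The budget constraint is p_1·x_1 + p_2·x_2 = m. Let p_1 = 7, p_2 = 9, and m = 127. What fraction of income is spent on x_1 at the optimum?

share on x_1 = 0.4782

MRS = MU_x_1/MU_x_2 = (3/2)·(x_2/x_1)^(4). Set equal to p_1/p_2.
Hence x_2/x_1 = ((2/3)·p_1/p_2)^(1/(4)), i.e. raised to the 0.25 power.
Substitute x_2 = (x_2/x_1)·x_1 into the budget: x_1* = m/(p_1 + p_2·(x_2/x_1)).
Numerically x_2/x_1 = 0.848577, so x_1* = 127/(7 + 9·0.848577) = 8.6765 and x_2* = 0.848577·8.6765 = 7.3627.
Expenditure on x_1: 7·8.6765 = 60.7357; share = 0.4782.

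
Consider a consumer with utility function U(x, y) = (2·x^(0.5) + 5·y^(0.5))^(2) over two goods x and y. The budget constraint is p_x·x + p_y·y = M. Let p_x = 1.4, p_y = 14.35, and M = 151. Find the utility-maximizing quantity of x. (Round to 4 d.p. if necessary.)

x* = 67.0022

From the CES first-order condition, (2/5)·(y/x)^(0.5) = p_x/p_y.
Solve for the ratio: y/x = [(5/2)·p_x/p_y]^(2).
Substitute y = (y/x)·x into the budget: x* = M/(p_x + p_y·(y/x)).
Numerically y/x = 0.059488, so x* = 151/(1.4 + 14.35·0.059488) = 67.0022.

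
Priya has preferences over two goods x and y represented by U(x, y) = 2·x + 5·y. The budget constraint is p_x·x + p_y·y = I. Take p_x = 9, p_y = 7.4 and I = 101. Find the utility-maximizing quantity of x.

Perfect substitutes: compare marginal utility per dollar. 2/p_x vs 5/p_y → 0.2222 vs 0.6757.
y gives more utility per dollar, so spend all income on y: y* = I/p_y, x* = 0.
Numerically: x* = 0, y* = 13.6486.

x* = 0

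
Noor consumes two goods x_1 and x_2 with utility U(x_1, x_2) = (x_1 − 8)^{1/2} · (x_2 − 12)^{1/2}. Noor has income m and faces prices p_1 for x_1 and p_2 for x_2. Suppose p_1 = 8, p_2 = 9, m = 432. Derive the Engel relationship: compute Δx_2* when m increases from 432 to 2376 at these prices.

Δx_2* = 108

This is Cobb-Douglas in (x_1−8, x_2−12): tangency gives 0.5·p_2·(x_2−12) = 0.5·p_1·(x_1−8).
Substituting into the budget: x_1* = 8 + 0.5·(m − 8·p_1 − 12·p_2)/p_1, and x_2* = 12 + 0.5·(…)/p_2.
Discretionary income = 432 − 8·8 − 12·9 = 260; x_2* = 12 + 0.5·260/9 = 26.4444.
At m' = 2376: x_2* = 134.4444. Change: 134.4444 − 26.4444 = 108.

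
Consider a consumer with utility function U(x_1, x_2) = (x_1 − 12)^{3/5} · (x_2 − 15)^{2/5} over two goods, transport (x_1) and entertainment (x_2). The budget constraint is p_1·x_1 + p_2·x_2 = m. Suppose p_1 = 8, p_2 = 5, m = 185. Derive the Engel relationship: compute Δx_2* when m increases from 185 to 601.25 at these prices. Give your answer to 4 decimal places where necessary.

This is Cobb-Douglas in (x_1−12, x_2−15): tangency gives 0.6·p_2·(x_2−15) = 0.4·p_1·(x_1−12).
Substituting into the budget: x_1* = 12 + 0.6·(m − 12·p_1 − 15·p_2)/p_1, and x_2* = 15 + 0.4·(…)/p_2.
Discretionary income = 185 − 12·8 − 15·5 = 14; x_2* = 15 + 0.4·14/5 = 16.12.
At m' = 601.25: x_2* = 49.42. Change: 49.42 − 16.12 = 33.3.

Δx_2* = 33.3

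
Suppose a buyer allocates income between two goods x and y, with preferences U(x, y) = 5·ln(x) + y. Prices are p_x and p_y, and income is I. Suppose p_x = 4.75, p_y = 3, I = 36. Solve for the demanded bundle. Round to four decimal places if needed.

So x*(p_x,p_y) = 5·p_y/p_x, independent of income; and y* = (I − 5·p_y)/p_y.
At the given prices: x* = 5·3/4.75 = 3.1579, and y* = 7.

x* = 3.1579, y* = 7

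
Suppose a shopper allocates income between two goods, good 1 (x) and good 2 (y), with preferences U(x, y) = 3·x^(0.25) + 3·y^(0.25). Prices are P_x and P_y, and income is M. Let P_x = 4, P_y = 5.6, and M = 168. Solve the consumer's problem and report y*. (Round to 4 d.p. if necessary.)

y* = 14.1597

MRS = MU_x/MU_y = (y/x)^(0.75). Set equal to P_x/P_y.
Hence y/x = (P_x/P_y)^(1/(0.75)), i.e. raised to the 4/3 power.
Substitute y = (y/x)·x into the budget: x* = M/(P_x + P_y·(y/x)).
Numerically y/x = 0.638503, so x* = 168/(4 + 5.6·0.638503) = 22.1764 and y* = 0.638503·22.1764 = 14.1597.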